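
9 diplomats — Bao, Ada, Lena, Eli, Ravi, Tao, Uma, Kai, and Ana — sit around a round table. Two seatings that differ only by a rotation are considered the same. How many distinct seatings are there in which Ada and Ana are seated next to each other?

10080

Glue Ada and Ana into a block (2 internal orders). Seating 8 units around a circle gives (7)! arrangements.
So 2 × (7)! = 2 × 5040 = 10080.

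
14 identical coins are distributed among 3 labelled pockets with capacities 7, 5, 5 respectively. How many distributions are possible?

10

By stars and bars, unrestricted non-negative solutions to x_1+…+x_3 = 14 number C(14+2,2) = 120.
Subtract solutions that violate a single cap (substitute x_i' = x_i − (cap_i+1)): x_1 ≥ 8 gives C(8,2) = 28; x_2 ≥ 6 gives C(10,2) = 45; x_3 ≥ 6 gives C(10,2) = 45. Together 118.
Add back pairs where two caps are both exceeded: 1 + 1 + 6 = 8.
By inclusion–exclusion the count is 120 − 118 + 8 = 10.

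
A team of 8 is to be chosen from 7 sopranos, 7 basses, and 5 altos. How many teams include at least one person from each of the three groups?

With no constraint there are C(19,8) = 75582 possible selections.
Subtract selections that omit an entire group: no sopranos → C(12,8) = 495; no basses → C(12,8) = 495; no altos → C(14,8) = 3003.
Add back selections omitting two groups (i.e. drawn from a single group): C(7,8) + C(7,8) + C(5,8) = 0.
By inclusion–exclusion: 75582 − 3993 + 0 = 71589.

71589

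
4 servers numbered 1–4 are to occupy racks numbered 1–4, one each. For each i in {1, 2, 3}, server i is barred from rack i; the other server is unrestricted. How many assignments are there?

11

Let Aᵢ (for i ∈ {1, 2, 3}) be the placements that put server i in its forbidden rack. Any j of these fix j positions, leaving (4−j)! ways to fill the rest, and there are C(3,j) ways to pick which j.
By inclusion–exclusion, the number of valid placements is Σ_{j=0}^{3} (−1)^j C(3,j)·(4−j)!.
Computing: 24 − 18 + 6 − 1 = 11.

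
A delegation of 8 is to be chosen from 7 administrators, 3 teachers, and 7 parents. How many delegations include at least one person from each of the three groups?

Total 8-person selections from all 17: C(17,8) = 24310.
Subtract selections that omit an entire group: no administrators → C(10,8) = 45; no teachers → C(14,8) = 3003; no parents → C(10,8) = 45.
Add back selections omitting two groups (i.e. drawn from a single group): C(7,8) + C(3,8) + C(7,8) = 0.
By inclusion–exclusion: 24310 − 3093 + 0 = 21217.

21217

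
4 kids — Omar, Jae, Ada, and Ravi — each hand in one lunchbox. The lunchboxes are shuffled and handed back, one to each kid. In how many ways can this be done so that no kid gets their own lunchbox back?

Count assignments avoiding every fixed point. For any j of the 4 kids fixed to their own lunchbox, the other 4−j can be arranged in (4−j)! ways.
By inclusion–exclusion this is Σ_{j=0}^{4} (−1)^j C(4,j)·(4−j)!.
Computing: 24 − 24 + 12 − 4 + 1 = 9.

9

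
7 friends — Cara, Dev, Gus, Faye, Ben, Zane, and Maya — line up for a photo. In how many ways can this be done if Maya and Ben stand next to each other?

1440

Place the 5 others and the Maya-Ben pair as 6 objects in a line; the pair has 2 internal arrangements.
That gives 2 × 6! = 2 × 720 = 1440.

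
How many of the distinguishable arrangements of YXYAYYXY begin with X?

Fix X in the first position and arrange the remaining 7 letters.
Those 7 letters have Y appearing 5 times, giving (7)!/(5!) = 42.

42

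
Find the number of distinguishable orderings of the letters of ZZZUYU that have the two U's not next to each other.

Total arrangements of ZZZUYU: 6!/(3!·2!) = 60.
If the two U's are adjacent, glue them into one block, leaving 5 items to arrange: (5)!/(3!) = 20 ways.
Subtracting, 60 − 20 = 40 arrangements keep the U's apart.

40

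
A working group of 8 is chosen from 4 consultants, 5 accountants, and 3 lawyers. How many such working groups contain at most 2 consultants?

201

Split by how many consultants are chosen (0 through 2).
Sum: C(4,0)·C(8,8) + C(4,1)·C(8,7) + C(4,2)·C(8,6) = 1 + 32 + 168 = 201.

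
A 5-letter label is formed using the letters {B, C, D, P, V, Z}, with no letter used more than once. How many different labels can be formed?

Choose and order 5 of the 6 symbols: the first letter has 6 options, the next 5, and so on down to 2.
That product is 6 × 5 × 4 × 3 × 2 = 720.

720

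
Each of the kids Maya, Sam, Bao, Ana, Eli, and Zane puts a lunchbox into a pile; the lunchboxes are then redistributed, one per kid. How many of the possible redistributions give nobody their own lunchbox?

265

Let Aᵢ be the assignments in which kid i gets their own lunchbox. We want the size of the complement of A₁∪…∪A_6.
By inclusion–exclusion this is Σ_{j=0}^{6} (−1)^j C(6,j)·(6−j)!.
Computing: 720 − 720 + 360 − 120 + 30 − 6 + 1 = 265.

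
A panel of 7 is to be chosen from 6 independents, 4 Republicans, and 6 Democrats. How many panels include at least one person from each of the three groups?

With no constraint there are C(16,7) = 11440 possible selections.
Subtract selections that omit an entire group: no independents → C(10,7) = 120; no Republicans → C(12,7) = 792; no Democrats → C(10,7) = 120.
Add back selections omitting two groups (i.e. drawn from a single group): C(6,7) + C(4,7) + C(6,7) = 0.
By inclusion–exclusion: 11440 − 1032 + 0 = 10408.

10408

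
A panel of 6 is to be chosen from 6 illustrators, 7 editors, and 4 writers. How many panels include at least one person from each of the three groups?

9996

Unrestricted: C(17,6) = 12376 ways to pick any 6 of the 17.
Subtract selections that omit an entire group: no illustrators → C(11,6) = 462; no editors → C(10,6) = 210; no writers → C(13,6) = 1716.
Add back selections omitting two groups (i.e. drawn from a single group): C(6,6) + C(7,6) + C(4,6) = 8.
By inclusion–exclusion: 12376 − 2388 + 8 = 9996.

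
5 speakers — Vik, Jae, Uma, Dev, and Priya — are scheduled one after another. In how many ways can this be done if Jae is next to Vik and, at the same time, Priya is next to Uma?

Treat {Jae,Vik} as one block (2 orders) and {Priya,Uma} as another (2 orders).
That leaves 3 units to arrange: 2 × 2 × 3! = 4 × 6 = 24.

24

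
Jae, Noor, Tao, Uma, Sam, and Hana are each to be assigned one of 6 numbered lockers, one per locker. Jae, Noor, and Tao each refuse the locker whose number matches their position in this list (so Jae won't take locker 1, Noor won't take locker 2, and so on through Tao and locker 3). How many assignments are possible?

Let Aᵢ (for i ∈ {1, 2, 3}) be the placements that put person i in their forbidden locker. Any j of these fix j positions, leaving (6−j)! ways to fill the rest, and there are C(3,j) ways to pick which j.
By inclusion–exclusion, the number of valid placements is Σ_{j=0}^{3} (−1)^j C(3,j)·(6−j)!.
Computing: 720 − 360 + 72 − 6 = 426.

426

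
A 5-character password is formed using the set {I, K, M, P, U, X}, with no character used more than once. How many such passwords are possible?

This is a permutation of 5 out of 6: P(6,5) = 6!/1!.
6 × 5 × 4 × 3 × 2 = 720.

720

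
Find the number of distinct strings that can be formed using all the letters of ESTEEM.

ESTEEM has 6 letters with E appearing 3 times.
Dividing 6! = 720 by 3! = 6 for the repeated letters gives 120.

120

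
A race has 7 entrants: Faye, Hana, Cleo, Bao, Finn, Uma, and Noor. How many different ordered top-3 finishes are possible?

There are 7 choices for 1st place, 6 for 2nd, and 5 for 3rd.
That gives 7 × 6 × 5 = 210.

210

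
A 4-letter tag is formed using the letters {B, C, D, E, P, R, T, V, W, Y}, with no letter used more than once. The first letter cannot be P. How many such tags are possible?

The first letter has 10−1 = 9 choices (anything except P).
The remaining 3 letters are filled from the other 9 symbols without repetition: 9 × 8 × 7 = 504.
Total: 9 × 504 = 4536.

4536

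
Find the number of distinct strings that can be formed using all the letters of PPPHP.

5

Letter multiplicities in PPPHP: H×1, P×4.
The number of distinct arrangements is 5!/(4!) = 120/24 = 5.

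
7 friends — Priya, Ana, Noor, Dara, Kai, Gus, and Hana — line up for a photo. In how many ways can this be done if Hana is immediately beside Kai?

1440

Place the 5 others and the Hana-Kai pair as 6 objects in a line; the pair has 2 internal arrangements.
That gives 2 × 6! = 2 × 720 = 1440.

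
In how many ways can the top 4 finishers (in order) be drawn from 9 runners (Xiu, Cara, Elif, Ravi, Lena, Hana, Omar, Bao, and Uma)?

3024

This is an ordered selection of 4 from 9: P(9,4).
That gives 9 × 8 × 7 × 6 = 3024.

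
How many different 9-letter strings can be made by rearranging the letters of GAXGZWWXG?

The 9 letters of GAXGZWWXG have repeats: G appearing 3 times, W appearing twice, and X appearing twice.
The number of distinct arrangements is 9!/(3!·2!·2!) = 362880/24 = 15120.

15120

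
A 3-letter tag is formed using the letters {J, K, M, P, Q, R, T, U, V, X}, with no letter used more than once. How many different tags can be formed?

With no repetition, fill the 3 letters in order: 10 choices, then 9, down to 8.
That product is 10 × 9 × 8 = 720.

720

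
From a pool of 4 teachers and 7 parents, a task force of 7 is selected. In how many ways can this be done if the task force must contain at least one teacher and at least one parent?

329

Total 7-person selections from all 11: C(11,7) = 330.
Selections missing a whole group: no teachers → C(7,7) = 1; no parents → C(4,7) = 0.
Both groups omitted at once is impossible, so 330 − 1 = 329.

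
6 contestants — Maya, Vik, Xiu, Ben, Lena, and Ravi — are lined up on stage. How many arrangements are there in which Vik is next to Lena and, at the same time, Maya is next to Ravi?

Treat {Vik,Lena} as one block (2 orders) and {Maya,Ravi} as another (2 orders).
That leaves 4 units to arrange: 2 × 2 × 4! = 4 × 24 = 96.

96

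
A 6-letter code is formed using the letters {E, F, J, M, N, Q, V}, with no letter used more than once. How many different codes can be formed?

Choose and order 6 of the 7 symbols: the first letter has 7 options, the next 6, and so on down to 2.
That product is 7 × 6 × 5 × 4 × 3 × 2 = 5040.

5040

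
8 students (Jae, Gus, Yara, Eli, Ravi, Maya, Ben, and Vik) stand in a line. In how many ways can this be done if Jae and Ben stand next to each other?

Place the 6 others and the Jae-Ben pair as 7 objects in a line; the pair has 2 internal arrangements.
That gives 2 × 7! = 2 × 5040 = 10080.

10080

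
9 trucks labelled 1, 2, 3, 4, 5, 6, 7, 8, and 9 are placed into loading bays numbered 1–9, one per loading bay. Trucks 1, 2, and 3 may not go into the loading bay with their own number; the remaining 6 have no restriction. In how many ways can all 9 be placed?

Let Aᵢ (for i ∈ {1, 2, 3}) be the placements that put truck i in its forbidden loading bay. Any j of these fix j positions, leaving (9−j)! ways to fill the rest, and there are C(3,j) ways to pick which j.
By inclusion–exclusion, the number of valid placements is Σ_{j=0}^{3} (−1)^j C(3,j)·(9−j)!.
Computing: 362880 − 120960 + 15120 − 720 = 256320.

256320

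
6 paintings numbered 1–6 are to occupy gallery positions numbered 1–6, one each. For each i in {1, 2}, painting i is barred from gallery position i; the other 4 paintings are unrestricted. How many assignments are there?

Let Aᵢ (for i ∈ {1, 2}) be the placements that put painting i in its forbidden gallery position. Any j of these fix j positions, leaving (6−j)! ways to fill the rest, and there are C(2,j) ways to pick which j.
By inclusion–exclusion, the number of valid placements is Σ_{j=0}^{2} (−1)^j C(2,j)·(6−j)!.
Computing: 720 − 240 + 24 = 504.

504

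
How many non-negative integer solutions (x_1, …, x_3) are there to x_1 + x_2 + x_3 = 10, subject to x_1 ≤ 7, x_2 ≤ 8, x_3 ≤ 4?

36

By stars and bars, unrestricted non-negative solutions to x_1+…+x_3 = 10 number C(10+2,2) = 66.
Subtract solutions that violate a single cap (substitute x_i' = x_i − (cap_i+1)): x_1 ≥ 8 gives C(4,2) = 6; x_2 ≥ 9 gives C(3,2) = 3; x_3 ≥ 5 gives C(7,2) = 21. Together 30.
No two caps can be exceeded simultaneously, so the pair terms are all 0.
By inclusion–exclusion the count is 66 − 30 + 0 = 36.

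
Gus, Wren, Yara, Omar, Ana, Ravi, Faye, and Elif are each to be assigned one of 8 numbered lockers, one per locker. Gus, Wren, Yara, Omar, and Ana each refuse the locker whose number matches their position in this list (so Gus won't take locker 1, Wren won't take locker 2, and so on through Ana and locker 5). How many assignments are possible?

Let Aᵢ (for 1 ≤ i ≤ 5) be the placements that put person i in their forbidden locker. Any j of these fix j positions, leaving (8−j)! ways to fill the rest, and there are C(5,j) ways to pick which j.
By inclusion–exclusion, the number of valid placements is Σ_{j=0}^{5} (−1)^j C(5,j)·(8−j)!.
Computing: 40320 − 25200 + 7200 − 1200 + 120 − 6 = 21234.

21234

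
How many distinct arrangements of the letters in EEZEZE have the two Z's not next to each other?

10

There are 6!/(4!·2!) = 15 arrangements of EEZEZE in total.
If the two Z's are adjacent, glue them into one block, leaving 5 items to arrange: (5)!/(4!) = 5 ways.
Hence 15 − 5 = 10.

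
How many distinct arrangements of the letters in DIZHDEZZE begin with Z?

Fix Z in the first position and arrange the remaining 8 letters.
Those 8 letters have D appearing twice, E appearing twice, and Z appearing twice, giving (8)!/(2!·2!·2!) = 5040.

5040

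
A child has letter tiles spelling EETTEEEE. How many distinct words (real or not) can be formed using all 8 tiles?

28

EETTEEEE has 8 letters with E appearing 6 times and T appearing twice.
The number of distinct arrangements is 8!/(6!·2!) = 40320/1440 = 28.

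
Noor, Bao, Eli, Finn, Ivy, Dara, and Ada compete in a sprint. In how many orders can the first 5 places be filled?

This is an ordered selection of 5 from 7: P(7,5).
That gives 7 × 6 × 5 × 4 × 3 = 2520.

2520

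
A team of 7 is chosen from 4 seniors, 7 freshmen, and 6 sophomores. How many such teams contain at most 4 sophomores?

Split by how many sophomores are chosen (0 through 4).
Sum: C(6,0)·C(11,7) + C(6,1)·C(11,6) + C(6,2)·C(11,5) + C(6,3)·C(11,4) + C(6,4)·C(11,3) = 330 + 2772 + 6930 + 6600 + 2475 = 19107.

19107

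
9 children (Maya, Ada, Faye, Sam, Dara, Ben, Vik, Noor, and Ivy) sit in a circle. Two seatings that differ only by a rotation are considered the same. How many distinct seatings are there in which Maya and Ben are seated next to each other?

10080

Glue Maya and Ben into a block (2 internal orders). Seating 8 units around a circle gives (7)! arrangements.
So 2 × (7)! = 2 × 5040 = 10080.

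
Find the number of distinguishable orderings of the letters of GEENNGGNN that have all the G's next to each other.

Treat the 3 copies of G as a single block. The multiset to arrange is then {GGG, E, E, N, N, N, N}, 7 items in all.
That gives (7)!/(4!·2!) = 105 arrangements.

105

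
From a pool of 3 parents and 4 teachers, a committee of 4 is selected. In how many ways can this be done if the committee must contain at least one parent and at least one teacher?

Total 4-person selections from all 7: C(7,4) = 35.
Subtract selections that omit an entire group: no parents → C(4,4) = 1; no teachers → C(3,4) = 0.
Both groups omitted at once is impossible, so 35 − 1 = 34.

34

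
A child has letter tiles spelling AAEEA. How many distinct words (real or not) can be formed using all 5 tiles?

10

AAEEA has 5 letters with A appearing 3 times and E appearing twice.
So there are 5! / (3!·2!) = 10 distinguishable arrangements.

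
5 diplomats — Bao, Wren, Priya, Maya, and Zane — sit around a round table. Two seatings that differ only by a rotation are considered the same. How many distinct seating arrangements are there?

24

Around a circle, 5 distinct people have 5!/5 = (4)! = 24 rotationally distinct seatings.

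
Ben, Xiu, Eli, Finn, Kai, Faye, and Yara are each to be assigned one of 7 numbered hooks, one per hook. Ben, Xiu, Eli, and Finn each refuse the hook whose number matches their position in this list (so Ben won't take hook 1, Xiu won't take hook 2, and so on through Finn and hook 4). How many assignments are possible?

2790

Let Aᵢ (for 1 ≤ i ≤ 4) be the placements that put person i in their forbidden hook. Any j of these fix j positions, leaving (7−j)! ways to fill the rest, and there are C(4,j) ways to pick which j.
By inclusion–exclusion, the number of valid placements is Σ_{j=0}^{4} (−1)^j C(4,j)·(7−j)!.
Computing: 5040 − 2880 + 720 − 96 + 6 = 2790.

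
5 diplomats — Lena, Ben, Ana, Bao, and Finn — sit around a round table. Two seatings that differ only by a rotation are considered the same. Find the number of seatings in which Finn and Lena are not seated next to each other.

12

Without the restriction there are (4)! = 24 seatings.
Those with Finn next to Lena: fuse the pair into one unit and seat 4 units around a circle — 2·(3)! = 12.
Subtracting, 24 − 12 = 12.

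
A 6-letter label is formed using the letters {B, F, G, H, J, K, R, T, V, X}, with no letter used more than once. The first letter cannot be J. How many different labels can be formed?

136080

The first letter has 10−1 = 9 choices (anything except J).
The remaining 5 letters are filled from the other 9 symbols without repetition: 9 × 8 × 7 × 6 × 5 = 15120.
Total: 9 × 15120 = 136080.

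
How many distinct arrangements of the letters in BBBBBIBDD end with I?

28

Fix I in the last position and arrange the remaining 8 letters.
Those 8 letters have B appearing 6 times and D appearing twice, giving (8)!/(6!·2!) = 28.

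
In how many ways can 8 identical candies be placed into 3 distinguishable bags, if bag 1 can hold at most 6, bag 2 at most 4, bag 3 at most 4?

Ignoring the caps, the number of non-negative solutions to x_1+…+x_3 = 8 is C(10,2) = 45.
Subtract solutions that violate a single cap (substitute x_i' = x_i − (cap_i+1)): x_1 ≥ 7 gives C(3,2) = 3; x_2 ≥ 5 gives C(5,2) = 10; x_3 ≥ 5 gives C(5,2) = 10. Together 23.
No two caps can be exceeded simultaneously, so the pair terms are all 0.
By inclusion–exclusion the count is 45 − 23 + 0 = 22.

22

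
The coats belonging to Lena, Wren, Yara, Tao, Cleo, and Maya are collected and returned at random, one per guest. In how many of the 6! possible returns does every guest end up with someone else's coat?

265

Let Aᵢ be the assignments in which guest i gets their own coat. We want the size of the complement of A₁∪…∪A_6.
By inclusion–exclusion this is Σ_{j=0}^{6} (−1)^j C(6,j)·(6−j)!.
Computing: 720 − 720 + 360 − 120 + 30 − 6 + 1 = 265.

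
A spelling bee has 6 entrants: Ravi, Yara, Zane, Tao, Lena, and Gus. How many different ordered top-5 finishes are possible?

There are 6 choices for 1st place, 5 for 2nd, and so on down to 2 for position 5.
That gives 6 × 5 × 4 × 3 × 2 = 720.

720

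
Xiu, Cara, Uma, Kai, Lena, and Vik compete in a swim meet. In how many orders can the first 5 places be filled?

720

This is an ordered selection of 5 from 6: P(6,5).
That gives 6 × 5 × 4 × 3 × 2 = 720.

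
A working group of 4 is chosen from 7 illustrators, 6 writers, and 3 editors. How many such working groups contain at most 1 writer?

930

Split by how many writers are chosen (0 through 1).
Sum: C(6,0)·C(10,4) + C(6,1)·C(10,3) = 210 + 720 = 930.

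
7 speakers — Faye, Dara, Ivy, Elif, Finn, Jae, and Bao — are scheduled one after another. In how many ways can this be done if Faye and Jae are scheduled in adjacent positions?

Treat {Faye, Jae} as a single unit. There are 6 units to order, and the pair itself can be ordered 2 ways.
That gives 2 × 6! = 2 × 720 = 1440.

1440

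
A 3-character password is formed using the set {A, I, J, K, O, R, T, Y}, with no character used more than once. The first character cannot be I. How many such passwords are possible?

294

The first character has 8−1 = 7 choices (anything except I).
The remaining 2 characters are filled from the other 7 symbols without repetition: 7 × 6 = 42.
Total: 7 × 42 = 294.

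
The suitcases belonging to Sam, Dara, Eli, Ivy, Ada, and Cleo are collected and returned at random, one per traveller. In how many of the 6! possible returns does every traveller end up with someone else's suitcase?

This is the derangement count D_6: permutations of 6 items with no fixed point.
By inclusion–exclusion this is Σ_{j=0}^{6} (−1)^j C(6,j)·(6−j)!.
Computing: 720 − 720 + 360 − 120 + 30 − 6 + 1 = 265.

265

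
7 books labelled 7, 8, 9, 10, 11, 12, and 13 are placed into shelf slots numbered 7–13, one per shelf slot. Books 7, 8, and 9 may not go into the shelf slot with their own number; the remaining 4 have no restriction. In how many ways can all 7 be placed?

Let Aᵢ (for i ∈ {7, 8, 9}) be the placements that put book i in its forbidden shelf slot. Any j of these fix j positions, leaving (7−j)! ways to fill the rest, and there are C(3,j) ways to pick which j.
By inclusion–exclusion, the number of valid placements is Σ_{j=0}^{3} (−1)^j C(3,j)·(7−j)!.
Computing: 5040 − 2160 + 360 − 24 = 3216.

3216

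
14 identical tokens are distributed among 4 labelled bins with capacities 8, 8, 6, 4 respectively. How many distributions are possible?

By stars and bars, unrestricted non-negative solutions to x_1+…+x_4 = 14 number C(14+3,3) = 680.
Subtract solutions that violate a single cap (substitute x_i' = x_i − (cap_i+1)): x_1 ≥ 9 gives C(8,3) = 56; x_2 ≥ 9 gives C(8,3) = 56; x_3 ≥ 7 gives C(10,3) = 120; x_4 ≥ 5 gives C(12,3) = 220. Together 452.
Add back pairs where two caps are both exceeded: 0 + 0 + 1 + 0 + 1 + 10 = 12.
By inclusion–exclusion the count is 680 − 452 + 12 = 240.

240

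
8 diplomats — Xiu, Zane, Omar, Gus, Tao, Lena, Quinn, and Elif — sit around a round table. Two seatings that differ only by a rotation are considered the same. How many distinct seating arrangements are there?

5040

Around a circle, 8 distinct people have 8!/8 = (7)! = 5040 rotationally distinct seatings.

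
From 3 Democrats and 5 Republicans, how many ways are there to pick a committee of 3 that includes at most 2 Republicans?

Split by how many Republicans are chosen (0 through 2).
Sum: C(5,0)·C(3,3) + C(5,1)·C(3,2) + C(5,2)·C(3,1) = 1 + 15 + 30 = 46.

46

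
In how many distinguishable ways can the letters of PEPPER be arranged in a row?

The 6 letters of PEPPER have repeats: E appearing twice and P appearing 3 times.
So there are 6! / (3!·2!) = 60 distinguishable arrangements.

60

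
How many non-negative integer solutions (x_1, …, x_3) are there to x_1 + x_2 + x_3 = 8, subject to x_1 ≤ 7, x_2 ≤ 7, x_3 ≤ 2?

22

By stars and bars, unrestricted non-negative solutions to x_1+…+x_3 = 8 number C(8+2,2) = 45.
Subtract solutions that violate a single cap (substitute x_i' = x_i − (cap_i+1)): x_1 ≥ 8 gives C(2,2) = 1; x_2 ≥ 8 gives C(2,2) = 1; x_3 ≥ 3 gives C(7,2) = 21. Together 23.
No two caps can be exceeded simultaneously, so the pair terms are all 0.
By inclusion–exclusion the count is 45 − 23 + 0 = 22.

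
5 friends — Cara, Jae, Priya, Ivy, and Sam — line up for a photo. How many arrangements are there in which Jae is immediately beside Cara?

Place the 3 others and the Jae-Cara pair as 4 objects in a line; the pair has 2 internal arrangements.
That gives 2 × 4! = 2 × 24 = 48.

48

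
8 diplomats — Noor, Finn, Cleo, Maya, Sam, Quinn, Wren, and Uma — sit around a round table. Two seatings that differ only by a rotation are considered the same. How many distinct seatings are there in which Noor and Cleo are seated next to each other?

Treat {Noor, Cleo} as one unit (2 internal orders) and seat the resulting 7 units around the table: (6)! circular arrangements.
So 2 × (6)! = 2 × 720 = 1440.

1440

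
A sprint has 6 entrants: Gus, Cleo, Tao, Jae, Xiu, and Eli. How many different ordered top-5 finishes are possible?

There are 6 choices for 1st place, 5 for 2nd, and so on down to 2 for position 5.
That gives 6 × 5 × 4 × 3 × 2 = 720.

720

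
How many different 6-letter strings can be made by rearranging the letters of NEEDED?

NEEDED has 6 letters with D appearing twice and E appearing 3 times.
So there are 6! / (3!·2!) = 60 distinguishable arrangements.

60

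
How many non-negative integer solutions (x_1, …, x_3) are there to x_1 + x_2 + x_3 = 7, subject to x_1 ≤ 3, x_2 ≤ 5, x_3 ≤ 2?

9

By stars and bars, unrestricted non-negative solutions to x_1+…+x_3 = 7 number C(7+2,2) = 36.
Subtract solutions that violate a single cap (substitute x_i' = x_i − (cap_i+1)): x_1 ≥ 4 gives C(5,2) = 10; x_2 ≥ 6 gives C(3,2) = 3; x_3 ≥ 3 gives C(6,2) = 15. Together 28.
Add back pairs where two caps are both exceeded: 0 + 1 + 0 = 1.
By inclusion–exclusion the count is 36 − 28 + 1 = 9.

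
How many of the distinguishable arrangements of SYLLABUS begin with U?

1260

With the first slot taken by U, it remains to arrange the other 7 letters (SYLLABS).
Those 7 letters have L appearing twice and S appearing twice, giving (7)!/(2!·2!) = 1260.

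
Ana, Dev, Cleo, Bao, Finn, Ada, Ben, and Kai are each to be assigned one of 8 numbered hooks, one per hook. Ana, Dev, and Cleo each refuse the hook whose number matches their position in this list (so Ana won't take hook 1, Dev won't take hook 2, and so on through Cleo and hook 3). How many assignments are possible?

Let Aᵢ (for i ∈ {1, 2, 3}) be the placements that put person i in their forbidden hook. Any j of these fix j positions, leaving (8−j)! ways to fill the rest, and there are C(3,j) ways to pick which j.
By inclusion–exclusion, the number of valid placements is Σ_{j=0}^{3} (−1)^j C(3,j)·(8−j)!.
Computing: 40320 − 15120 + 2160 − 120 = 27240.

27240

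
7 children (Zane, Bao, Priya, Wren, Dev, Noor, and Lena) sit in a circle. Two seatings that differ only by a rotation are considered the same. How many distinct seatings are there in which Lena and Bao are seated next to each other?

240

Treat {Lena, Bao} as one unit (2 internal orders) and seat the resulting 6 units around the table: (5)! circular arrangements.
So 2 × (5)! = 2 × 120 = 240.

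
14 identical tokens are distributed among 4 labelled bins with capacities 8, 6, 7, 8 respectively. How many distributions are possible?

364

Ignoring the caps, the number of non-negative solutions to x_1+…+x_4 = 14 is C(17,3) = 680.
Subtract solutions that violate a single cap (substitute x_i' = x_i − (cap_i+1)): x_1 ≥ 9 gives C(8,3) = 56; x_2 ≥ 7 gives C(10,3) = 120; x_3 ≥ 8 gives C(9,3) = 84; x_4 ≥ 9 gives C(8,3) = 56. Together 316.
No two caps can be exceeded simultaneously, so the pair terms are all 0.
By inclusion–exclusion the count is 680 − 316 + 0 = 364.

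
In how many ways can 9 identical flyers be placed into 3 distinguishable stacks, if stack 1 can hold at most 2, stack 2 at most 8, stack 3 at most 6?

20

By stars and bars, unrestricted non-negative solutions to x_1+…+x_3 = 9 number C(9+2,2) = 55.
Subtract solutions that violate a single cap (substitute x_i' = x_i − (cap_i+1)): x_1 ≥ 3 gives C(8,2) = 28; x_2 ≥ 9 gives C(2,2) = 1; x_3 ≥ 7 gives C(4,2) = 6. Together 35.
No two caps can be exceeded simultaneously, so the pair terms are all 0.
By inclusion–exclusion the count is 55 − 35 + 0 = 20.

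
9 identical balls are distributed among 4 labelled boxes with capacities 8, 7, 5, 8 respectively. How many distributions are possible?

Without the upper bounds there are C(12,3) = 220 ways to split 9 among 4 boxes.
Subtract solutions that violate a single cap (substitute x_i' = x_i − (cap_i+1)): x_1 ≥ 9 gives C(3,3) = 1; x_2 ≥ 8 gives C(4,3) = 4; x_3 ≥ 6 gives C(6,3) = 20; x_4 ≥ 9 gives C(3,3) = 1. Together 26.
No two caps can be exceeded simultaneously, so the pair terms are all 0.
By inclusion–exclusion the count is 220 − 26 + 0 = 194.

194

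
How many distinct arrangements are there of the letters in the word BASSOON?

1260

BASSOON has 7 letters with O appearing twice and S appearing twice.
Dividing 7! = 5040 by 2!·2! = 4 for the repeated letters gives 1260.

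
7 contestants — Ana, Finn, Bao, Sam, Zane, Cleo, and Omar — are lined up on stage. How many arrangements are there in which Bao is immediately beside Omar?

1440

Glue Bao and Omar into one block (2 internal orders), leaving 6 units to arrange in a row.
So the count is 2·(6)! = 1440.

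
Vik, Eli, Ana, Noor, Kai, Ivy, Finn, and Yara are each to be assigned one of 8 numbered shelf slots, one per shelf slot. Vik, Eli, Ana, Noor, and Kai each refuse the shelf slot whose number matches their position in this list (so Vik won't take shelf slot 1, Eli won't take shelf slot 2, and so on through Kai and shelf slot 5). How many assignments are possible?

Let Aᵢ (for 1 ≤ i ≤ 5) be the placements that put person i in their forbidden shelf slot. Any j of these fix j positions, leaving (8−j)! ways to fill the rest, and there are C(5,j) ways to pick which j.
By inclusion–exclusion, the number of valid placements is Σ_{j=0}^{5} (−1)^j C(5,j)·(8−j)!.
Computing: 40320 − 25200 + 7200 − 1200 + 120 − 6 = 21234.

21234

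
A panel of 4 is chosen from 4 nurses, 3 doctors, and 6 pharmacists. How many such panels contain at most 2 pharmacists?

Split by how many pharmacists are chosen (0 through 2).
Sum: C(6,0)·C(7,4) + C(6,1)·C(7,3) + C(6,2)·C(7,2) = 35 + 210 + 315 = 560.

560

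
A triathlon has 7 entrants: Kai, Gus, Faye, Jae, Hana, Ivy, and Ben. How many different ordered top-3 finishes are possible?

210

This is an ordered selection of 3 from 7: P(7,3).
That gives 7 × 6 × 5 = 210.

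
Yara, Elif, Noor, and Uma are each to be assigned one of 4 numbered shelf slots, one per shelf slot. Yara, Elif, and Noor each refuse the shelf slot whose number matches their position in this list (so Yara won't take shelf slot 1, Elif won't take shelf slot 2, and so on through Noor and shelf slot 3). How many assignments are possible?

11

Let Aᵢ (for i ∈ {1, 2, 3}) be the placements that put person i in their forbidden shelf slot. Any j of these fix j positions, leaving (4−j)! ways to fill the rest, and there are C(3,j) ways to pick which j.
By inclusion–exclusion, the number of valid placements is Σ_{j=0}^{3} (−1)^j C(3,j)·(4−j)!.
Computing: 24 − 18 + 6 − 1 = 11.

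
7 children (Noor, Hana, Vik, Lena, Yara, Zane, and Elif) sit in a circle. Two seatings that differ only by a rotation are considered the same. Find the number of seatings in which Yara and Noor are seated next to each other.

Treat {Yara, Noor} as one unit (2 internal orders) and seat the resulting 6 units around the table: (5)! circular arrangements.
So 2 × (5)! = 2 × 120 = 240.

240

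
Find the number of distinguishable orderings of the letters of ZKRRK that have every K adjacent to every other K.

Treat the 2 copies of K as a single block. The multiset to arrange is then {KK, R, R, Z}, 4 items in all.
That gives (4)!/(2!) = 12 arrangements.

12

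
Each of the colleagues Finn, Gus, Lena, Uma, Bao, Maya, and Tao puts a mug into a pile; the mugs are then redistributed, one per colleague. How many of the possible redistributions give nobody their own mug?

Let Aᵢ be the assignments in which colleague i gets their own mug. We want the size of the complement of A₁∪…∪A_7.
By inclusion–exclusion this is Σ_{j=0}^{7} (−1)^j C(7,j)·(7−j)!.
Computing: 5040 − 5040 + 2520 − 840 + 210 − 42 + 7 − 1 = 1854.

1854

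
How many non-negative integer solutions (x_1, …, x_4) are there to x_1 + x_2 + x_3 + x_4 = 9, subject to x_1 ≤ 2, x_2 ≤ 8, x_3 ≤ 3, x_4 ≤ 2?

By stars and bars, unrestricted non-negative solutions to x_1+…+x_4 = 9 number C(9+3,3) = 220.
Subtract solutions that violate a single cap (substitute x_i' = x_i − (cap_i+1)): x_1 ≥ 3 gives C(9,3) = 84; x_2 ≥ 9 gives C(3,3) = 1; x_3 ≥ 4 gives C(8,3) = 56; x_4 ≥ 3 gives C(9,3) = 84. Together 225.
Add back pairs where two caps are both exceeded: 0 + 10 + 20 + 0 + 0 + 10 = 40.
By inclusion–exclusion the count is 220 − 225 + 40 = 35.

35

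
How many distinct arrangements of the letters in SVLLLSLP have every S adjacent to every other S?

Treat the 2 copies of S as a single block. The multiset to arrange is then {SS, L, L, L, L, P, V}, 7 items in all.
That gives (7)!/(4!) = 210 arrangements.

210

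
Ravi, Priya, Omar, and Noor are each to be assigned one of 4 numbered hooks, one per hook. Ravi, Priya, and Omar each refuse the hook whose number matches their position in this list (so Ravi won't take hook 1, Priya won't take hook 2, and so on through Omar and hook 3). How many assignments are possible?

11

Let Aᵢ (for i ∈ {1, 2, 3}) be the placements that put person i in their forbidden hook. Any j of these fix j positions, leaving (4−j)! ways to fill the rest, and there are C(3,j) ways to pick which j.
By inclusion–exclusion, the number of valid placements is Σ_{j=0}^{3} (−1)^j C(3,j)·(4−j)!.
Computing: 24 − 18 + 6 − 1 = 11.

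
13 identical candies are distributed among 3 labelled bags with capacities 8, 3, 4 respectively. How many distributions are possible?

6

By stars and bars, unrestricted non-negative solutions to x_1+…+x_3 = 13 number C(13+2,2) = 105.
Subtract solutions that violate a single cap (substitute x_i' = x_i − (cap_i+1)): x_1 ≥ 9 gives C(6,2) = 15; x_2 ≥ 4 gives C(11,2) = 55; x_3 ≥ 5 gives C(10,2) = 45. Together 115.
Add back pairs where two caps are both exceeded: 1 + 0 + 15 = 16.
By inclusion–exclusion the count is 105 − 115 + 16 = 6.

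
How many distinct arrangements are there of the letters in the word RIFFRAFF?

RIFFRAFF has 8 letters with F appearing 4 times and R appearing twice.
The number of distinct arrangements is 8!/(4!·2!) = 40320/48 = 840.

840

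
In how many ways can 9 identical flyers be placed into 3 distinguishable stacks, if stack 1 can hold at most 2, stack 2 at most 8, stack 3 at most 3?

11

Without the upper bounds there are C(11,2) = 55 ways to split 9 among 3 stacks.
Subtract solutions that violate a single cap (substitute x_i' = x_i − (cap_i+1)): x_1 ≥ 3 gives C(8,2) = 28; x_2 ≥ 9 gives C(2,2) = 1; x_3 ≥ 4 gives C(7,2) = 21. Together 50.
Add back pairs where two caps are both exceeded: 0 + 6 + 0 = 6.
By inclusion–exclusion the count is 55 − 50 + 6 = 11.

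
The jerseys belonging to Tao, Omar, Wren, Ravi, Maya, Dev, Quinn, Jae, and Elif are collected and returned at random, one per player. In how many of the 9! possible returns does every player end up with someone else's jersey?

Let Aᵢ be the assignments in which player i gets their old jersey. We want the size of the complement of A₁∪…∪A_9.
By inclusion–exclusion this is Σ_{j=0}^{9} (−1)^j C(9,j)·(9−j)!.
Computing: 362880 − 362880 + 181440 − 60480 + 15120 − 3024 + 504 − 72 + 9 − 1 = 133496.

133496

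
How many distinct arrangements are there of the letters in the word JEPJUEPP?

Letter multiplicities in JEPJUEPP: E×2, J×2, P×3, U×1.
Dividing 8! = 40320 by 3!·2!·2! = 24 for the repeated letters gives 1680.

1680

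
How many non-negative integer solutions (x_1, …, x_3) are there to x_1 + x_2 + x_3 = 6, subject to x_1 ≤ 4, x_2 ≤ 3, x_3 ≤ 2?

9

Ignoring the caps, the number of non-negative solutions to x_1+…+x_3 = 6 is C(8,2) = 28.
Subtract solutions that violate a single cap (substitute x_i' = x_i − (cap_i+1)): x_1 ≥ 5 gives C(3,2) = 3; x_2 ≥ 4 gives C(4,2) = 6; x_3 ≥ 3 gives C(5,2) = 10. Together 19.
No two caps can be exceeded simultaneously, so the pair terms are all 0.
By inclusion–exclusion the count is 28 − 19 + 0 = 9.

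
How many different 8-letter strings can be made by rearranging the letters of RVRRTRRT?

168

Letter multiplicities in RVRRTRRT: R×5, T×2, V×1.
So there are 8! / (5!·2!) = 168 distinguishable arrangements.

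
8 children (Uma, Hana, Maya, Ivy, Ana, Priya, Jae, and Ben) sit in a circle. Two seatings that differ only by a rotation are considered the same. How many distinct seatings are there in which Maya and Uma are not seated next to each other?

3600

Without the restriction there are (7)! = 5040 seatings.
Those with Maya next to Uma: fuse the pair into one unit and seat 7 units around a circle — 2·(6)! = 1440.
Subtracting, 5040 − 1440 = 3600.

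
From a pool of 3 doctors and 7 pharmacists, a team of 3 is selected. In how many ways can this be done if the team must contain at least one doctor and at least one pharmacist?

Total 3-person selections from all 10: C(10,3) = 120.
Selections missing a whole group: no doctors → C(7,3) = 35; no pharmacists → C(3,3) = 1.
Both groups omitted at once is impossible, so 120 − 36 = 84.

84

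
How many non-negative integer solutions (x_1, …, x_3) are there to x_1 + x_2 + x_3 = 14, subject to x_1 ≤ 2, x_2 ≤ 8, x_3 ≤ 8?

12

Ignoring the caps, the number of non-negative solutions to x_1+…+x_3 = 14 is C(16,2) = 120.
Subtract solutions that violate a single cap (substitute x_i' = x_i − (cap_i+1)): x_1 ≥ 3 gives C(13,2) = 78; x_2 ≥ 9 gives C(7,2) = 21; x_3 ≥ 9 gives C(7,2) = 21. Together 120.
Add back pairs where two caps are both exceeded: 6 + 6 + 0 = 12.
By inclusion–exclusion the count is 120 − 120 + 12 = 12.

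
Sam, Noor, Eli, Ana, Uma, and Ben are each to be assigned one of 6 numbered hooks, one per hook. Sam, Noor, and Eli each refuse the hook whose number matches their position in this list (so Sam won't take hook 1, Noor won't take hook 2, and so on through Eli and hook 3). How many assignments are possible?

Let Aᵢ (for i ∈ {1, 2, 3}) be the placements that put person i in their forbidden hook. Any j of these fix j positions, leaving (6−j)! ways to fill the rest, and there are C(3,j) ways to pick which j.
By inclusion–exclusion, the number of valid placements is Σ_{j=0}^{3} (−1)^j C(3,j)·(6−j)!.
Computing: 720 − 360 + 72 − 6 = 426.

426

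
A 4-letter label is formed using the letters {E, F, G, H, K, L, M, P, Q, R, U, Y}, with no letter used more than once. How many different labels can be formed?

This is a permutation of 4 out of 12: P(12,4) = 12!/8!.
That product is 12 × 11 × 10 × 9 = 11880.

11880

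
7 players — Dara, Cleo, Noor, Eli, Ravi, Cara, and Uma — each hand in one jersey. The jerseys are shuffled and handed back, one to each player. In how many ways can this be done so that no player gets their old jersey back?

Let Aᵢ be the assignments in which player i gets their old jersey. We want the size of the complement of A₁∪…∪A_7.
By inclusion–exclusion this is Σ_{j=0}^{7} (−1)^j C(7,j)·(7−j)!.
Computing: 5040 − 5040 + 2520 − 840 + 210 − 42 + 7 − 1 = 1854.

1854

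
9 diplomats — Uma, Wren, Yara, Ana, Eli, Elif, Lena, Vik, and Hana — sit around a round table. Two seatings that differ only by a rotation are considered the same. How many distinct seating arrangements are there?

Around a circle, 9 distinct people have 9!/9 = (8)! = 40320 rotationally distinct seatings.

40320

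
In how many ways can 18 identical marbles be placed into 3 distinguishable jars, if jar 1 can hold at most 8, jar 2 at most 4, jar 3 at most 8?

6

Ignoring the caps, the number of non-negative solutions to x_1+…+x_3 = 18 is C(20,2) = 190.
Subtract solutions that violate a single cap (substitute x_i' = x_i − (cap_i+1)): x_1 ≥ 9 gives C(11,2) = 55; x_2 ≥ 5 gives C(15,2) = 105; x_3 ≥ 9 gives C(11,2) = 55. Together 215.
Add back pairs where two caps are both exceeded: 15 + 1 + 15 = 31.
By inclusion–exclusion the count is 190 − 215 + 31 = 6.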